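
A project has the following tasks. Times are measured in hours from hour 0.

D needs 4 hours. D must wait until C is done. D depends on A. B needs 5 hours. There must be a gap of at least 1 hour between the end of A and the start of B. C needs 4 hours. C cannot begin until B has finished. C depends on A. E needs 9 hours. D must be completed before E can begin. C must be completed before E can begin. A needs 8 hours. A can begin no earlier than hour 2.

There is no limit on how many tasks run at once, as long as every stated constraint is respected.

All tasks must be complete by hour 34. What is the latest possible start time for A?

To finish by hour 34, E (duration 9) must start no later than hour 25.
D has to be done before E (must start by hour 25). That means finishing by hour 25, i.e. starting by 25 − 4 = hour 21.
C has several dependents: D (must start by hour 21); E (must start by hour 25). The earliest of those limits is hour 21, so C must start by 21 − 4 = hour 17.
B feeds into C (must start by hour 17); so B must finish by hour 17 and therefore start by hour 12.
A feeds B (must start by hour 12, minus 1-hour gap → hour 11); C (must start by hour 17); D (must start by hour 21). Taking the minimum, A must finish by hour 11 and start by 11 − 8 = hour 3.

3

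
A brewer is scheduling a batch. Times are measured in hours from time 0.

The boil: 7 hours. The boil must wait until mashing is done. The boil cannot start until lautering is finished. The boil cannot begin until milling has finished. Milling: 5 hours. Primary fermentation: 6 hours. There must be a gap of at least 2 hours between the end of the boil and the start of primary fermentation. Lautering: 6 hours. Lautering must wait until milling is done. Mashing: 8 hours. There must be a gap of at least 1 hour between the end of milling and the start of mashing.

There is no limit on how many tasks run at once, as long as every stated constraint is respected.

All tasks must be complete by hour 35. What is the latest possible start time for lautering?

14

Primary fermentation must finish by hour 35; it takes 6 hours, so it must start by 35 − 6 = hour 29.
The boil feeds into primary fermentation (must start by hour 29, minus 2-hour gap → hour 27); so the boil must finish by hour 27 and therefore start by hour 20.
Lautering must finish before the boil (must start by hour 20). With a 6-hour duration, lautering must start by 20 − 6 = hour 14.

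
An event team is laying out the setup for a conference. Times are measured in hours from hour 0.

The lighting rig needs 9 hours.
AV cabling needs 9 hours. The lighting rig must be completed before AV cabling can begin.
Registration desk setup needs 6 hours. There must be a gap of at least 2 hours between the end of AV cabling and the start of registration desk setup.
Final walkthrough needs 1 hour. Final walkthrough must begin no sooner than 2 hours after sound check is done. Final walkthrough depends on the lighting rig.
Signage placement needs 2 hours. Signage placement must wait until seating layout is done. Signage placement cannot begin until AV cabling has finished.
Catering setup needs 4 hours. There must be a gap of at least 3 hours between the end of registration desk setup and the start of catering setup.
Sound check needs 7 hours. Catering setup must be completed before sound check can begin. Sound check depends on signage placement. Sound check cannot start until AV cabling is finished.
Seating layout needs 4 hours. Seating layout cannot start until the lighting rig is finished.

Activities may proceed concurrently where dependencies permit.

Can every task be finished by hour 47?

Yes

The lighting rig can start immediately at hour 0; it finishes at hour 9.
After the lighting rig (finishes hour 9), seating layout can start at hour 9 and finishes at hour 13.
AV cabling waits on the lighting rig (finishes hour 9), so it starts at hour 9 and finishes at 9 + 9 = hour 18.
Signage placement cannot start until seating layout (finishes hour 13); AV cabling (finishes hour 18). The controlling bound is hour 18, so signage placement finishes at 18 + 2 = hour 20.
Registration desk setup waits on AV cabling (finishes hour 18, plus 2-hour gap → hour 20), so it starts at hour 20 and finishes at 20 + 6 = hour 26.
Catering setup waits on registration desk setup (finishes hour 26, plus 3-hour gap → hour 29), so it starts at hour 29 and finishes at 29 + 4 = hour 33.
Sound check cannot start until catering setup (finishes hour 33); signage placement (finishes hour 20); AV cabling (finishes hour 18). The controlling bound is hour 33, so sound check finishes at 33 + 7 = hour 40.
Final walkthrough has to wait for sound check (finishes hour 40, plus 2-hour gap → hour 42); the lighting rig (finishes hour 9). The latest of these is hour 42, so final walkthrough runs hour 42 to 42 + 1 = hour 43.
Every task is finished by hour 43, which is no later than the deadline of 47, so the schedule is feasible.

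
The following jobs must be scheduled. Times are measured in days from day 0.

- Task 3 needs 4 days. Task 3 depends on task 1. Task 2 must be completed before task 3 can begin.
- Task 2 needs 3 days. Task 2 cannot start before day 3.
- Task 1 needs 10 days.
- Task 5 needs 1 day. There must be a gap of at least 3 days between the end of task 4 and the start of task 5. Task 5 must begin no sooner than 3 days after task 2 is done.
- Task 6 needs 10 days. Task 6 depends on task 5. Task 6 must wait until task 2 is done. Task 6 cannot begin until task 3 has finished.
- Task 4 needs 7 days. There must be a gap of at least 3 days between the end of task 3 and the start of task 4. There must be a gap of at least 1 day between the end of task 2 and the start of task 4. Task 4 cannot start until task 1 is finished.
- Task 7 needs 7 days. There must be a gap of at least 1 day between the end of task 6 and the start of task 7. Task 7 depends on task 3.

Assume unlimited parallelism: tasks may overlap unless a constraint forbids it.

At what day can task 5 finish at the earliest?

28

Task 2 cannot begin until its own release at day 3. It runs from day 3 to 3 + 3 = day 6.
Task 1 can start immediately at day 0; it finishes at day 10.
For task 3: task 1 (finishes day 10); task 2 (finishes day 6). Taking the maximum gives a start of day 10, and it finishes at 10 + 4 = day 14.
Task 4 has to wait for task 3 (finishes day 14, plus 3-day gap → day 17); task 2 (finishes day 6, plus 1-day gap → day 7); task 1 (finishes day 10). The latest of these is day 17, so task 4 runs day 17 to 17 + 7 = day 24.
Task 5 cannot start until task 4 (finishes day 24, plus 3-day gap → day 27); task 2 (finishes day 6, plus 3-day gap → day 9). The controlling bound is day 27, so task 5 finishes at 27 + 1 = day 28.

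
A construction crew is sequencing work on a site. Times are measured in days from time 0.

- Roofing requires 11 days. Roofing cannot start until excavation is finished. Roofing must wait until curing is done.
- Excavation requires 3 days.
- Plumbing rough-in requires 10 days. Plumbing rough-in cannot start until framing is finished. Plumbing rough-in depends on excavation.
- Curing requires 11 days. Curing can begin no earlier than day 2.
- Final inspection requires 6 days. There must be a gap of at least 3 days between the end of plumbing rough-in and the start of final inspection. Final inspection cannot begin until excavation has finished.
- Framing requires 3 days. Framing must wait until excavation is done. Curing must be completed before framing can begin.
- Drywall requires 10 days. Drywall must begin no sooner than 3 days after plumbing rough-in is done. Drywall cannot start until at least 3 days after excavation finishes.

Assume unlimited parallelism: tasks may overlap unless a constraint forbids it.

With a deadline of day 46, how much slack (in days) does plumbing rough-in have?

Curing waits on its own release at day 2, so it starts at day 2 and finishes at 2 + 11 = day 13.
Excavation can start immediately at day 0; it finishes at day 3.
Framing needs all of excavation (finishes day 3); curing (finishes day 13). That puts its earliest start at day 13; it finishes at 13 + 3 = day 16.
Plumbing rough-in cannot start until framing (finishes day 16); excavation (finishes day 3). The controlling bound is day 16, so plumbing rough-in finishes at 16 + 10 = day 26.

Working backward from the deadline:
Drywall has no dependents, so it just needs to finish by day 46. Starting by 46 − 10 = day 36 achieves that.
Final inspection must finish by day 46; it takes 6 days, so it must start by 46 − 6 = day 40.
Plumbing rough-in must finish in time for drywall (must start by day 36, minus 3-day gap → day 33); final inspection (must start by day 40, minus 3-day gap → day 37). The tightest is day 33, so plumbing rough-in must start by 33 − 10 = day 23.
So plumbing rough-in can start as early as day 16 and as late as day 23, giving 23 − 16 = 7 days of slack.

7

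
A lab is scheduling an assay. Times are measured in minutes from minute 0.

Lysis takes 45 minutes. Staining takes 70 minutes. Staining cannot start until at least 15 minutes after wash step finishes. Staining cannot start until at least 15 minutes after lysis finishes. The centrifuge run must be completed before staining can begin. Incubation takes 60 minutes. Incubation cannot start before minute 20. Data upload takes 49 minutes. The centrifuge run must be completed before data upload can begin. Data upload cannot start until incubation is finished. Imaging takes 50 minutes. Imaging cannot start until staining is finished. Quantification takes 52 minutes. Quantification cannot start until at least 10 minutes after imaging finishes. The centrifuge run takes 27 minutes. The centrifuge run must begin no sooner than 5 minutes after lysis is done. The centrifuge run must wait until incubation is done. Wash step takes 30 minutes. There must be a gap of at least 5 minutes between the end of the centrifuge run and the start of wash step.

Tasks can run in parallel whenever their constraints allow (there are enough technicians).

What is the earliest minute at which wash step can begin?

112

Incubation cannot begin until its own release at minute 20. It runs from minute 20 to 20 + 60 = minute 80.
Lysis has no prerequisites, so it starts at minute 0 and finishes at minute 45.
For the centrifuge run: lysis (finishes minute 45, plus 5-minute gap → minute 50); incubation (finishes minute 80). Taking the maximum gives a start of minute 80, and it finishes at 80 + 27 = minute 107.
Wash step waits on the centrifuge run (finishes minute 107, plus 5-minute gap → minute 112), so the earliest it can start is minute 112.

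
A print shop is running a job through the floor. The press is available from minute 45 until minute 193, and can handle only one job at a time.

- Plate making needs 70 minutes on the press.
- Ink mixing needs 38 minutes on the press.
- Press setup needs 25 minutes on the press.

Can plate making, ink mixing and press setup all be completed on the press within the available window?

Yes

The press window is 193 − 45 = 148 minutes.
Running back to back, the jobs need 70 + 38 + 25 = 133 minutes on the press.
Since 133 ≤ 148, they fit within the window.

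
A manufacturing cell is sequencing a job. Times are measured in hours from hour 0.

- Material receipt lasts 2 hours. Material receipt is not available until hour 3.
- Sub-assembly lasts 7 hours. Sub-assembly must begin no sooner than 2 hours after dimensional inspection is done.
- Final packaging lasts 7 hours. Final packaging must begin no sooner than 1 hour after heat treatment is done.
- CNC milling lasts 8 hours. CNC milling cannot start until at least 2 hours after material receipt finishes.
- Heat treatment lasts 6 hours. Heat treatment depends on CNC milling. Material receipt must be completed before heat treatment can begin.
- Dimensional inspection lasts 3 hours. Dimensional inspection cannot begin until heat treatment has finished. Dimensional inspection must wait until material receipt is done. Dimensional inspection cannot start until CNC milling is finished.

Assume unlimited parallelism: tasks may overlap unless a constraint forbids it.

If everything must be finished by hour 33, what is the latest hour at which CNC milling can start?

Sub-assembly must finish by hour 33; it takes 7 hours, so it must start by 33 − 7 = hour 26.
Since sub-assembly (must start by hour 26, minus 2-hour gap → hour 24) depends on it, dimensional inspection must finish by hour 24. Backing off its 3-hour duration gives a latest start of hour 21.
Final packaging has no dependents, so it just needs to finish by hour 33. Starting by 33 − 7 = hour 26 achieves that.
Heat treatment has several dependents: dimensional inspection (must start by hour 21); final packaging (must start by hour 26, minus 1-hour gap → hour 25). The earliest of those limits is hour 21, so heat treatment must start by 21 − 6 = hour 15.
For CNC milling: heat treatment (must start by hour 15); dimensional inspection (must start by hour 21). The most restrictive is hour 15; with an 8-hour duration, CNC milling must start by hour 7.

7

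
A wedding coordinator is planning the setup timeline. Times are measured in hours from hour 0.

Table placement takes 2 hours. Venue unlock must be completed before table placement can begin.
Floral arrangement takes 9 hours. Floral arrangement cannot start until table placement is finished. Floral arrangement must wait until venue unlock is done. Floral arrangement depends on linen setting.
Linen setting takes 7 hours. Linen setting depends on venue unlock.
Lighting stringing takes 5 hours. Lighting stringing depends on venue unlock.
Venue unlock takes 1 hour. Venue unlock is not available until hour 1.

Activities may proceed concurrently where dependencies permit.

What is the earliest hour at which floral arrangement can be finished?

Venue unlock waits on its own release at hour 1, so it starts at hour 1 and finishes at 1 + 1 = hour 2.
Linen setting waits on venue unlock (finishes hour 2), so it starts at hour 2 and finishes at 2 + 7 = hour 9.
Table placement cannot begin until venue unlock (finishes hour 2). It runs from hour 2 to 2 + 2 = hour 4.
Floral arrangement needs all of table placement (finishes hour 4); venue unlock (finishes hour 2); linen setting (finishes hour 9). That puts its earliest start at hour 9; it finishes at 9 + 9 = hour 18.

18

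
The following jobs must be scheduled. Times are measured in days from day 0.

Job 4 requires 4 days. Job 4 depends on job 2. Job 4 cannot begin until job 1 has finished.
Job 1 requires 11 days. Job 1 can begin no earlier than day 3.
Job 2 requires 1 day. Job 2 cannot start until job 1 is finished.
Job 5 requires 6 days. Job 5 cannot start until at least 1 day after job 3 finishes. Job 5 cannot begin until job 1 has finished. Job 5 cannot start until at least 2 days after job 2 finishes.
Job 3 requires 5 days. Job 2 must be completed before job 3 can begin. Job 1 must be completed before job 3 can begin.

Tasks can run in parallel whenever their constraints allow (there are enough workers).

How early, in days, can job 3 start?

15

Job 1 waits on its own release at day 3, so it starts at day 3 and finishes at 3 + 11 = day 14.
After job 1 (finishes day 14), job 2 can start at day 14 and finishes at day 15.
Job 3 waits on job 2 (finishes day 15); job 1 (finishes day 14). The latest of these is day 15, which is the earliest job 3 can start.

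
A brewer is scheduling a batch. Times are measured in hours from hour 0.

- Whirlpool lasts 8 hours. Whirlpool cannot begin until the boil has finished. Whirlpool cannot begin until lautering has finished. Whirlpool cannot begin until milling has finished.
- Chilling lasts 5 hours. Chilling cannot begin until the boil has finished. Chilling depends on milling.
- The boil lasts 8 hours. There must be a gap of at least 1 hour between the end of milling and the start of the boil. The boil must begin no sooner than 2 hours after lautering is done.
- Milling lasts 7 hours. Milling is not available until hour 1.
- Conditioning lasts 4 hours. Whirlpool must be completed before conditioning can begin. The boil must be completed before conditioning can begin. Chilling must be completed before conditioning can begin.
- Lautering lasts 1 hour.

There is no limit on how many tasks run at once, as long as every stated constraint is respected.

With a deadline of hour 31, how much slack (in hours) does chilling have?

5

Lautering has no prerequisites, so it starts at hour 0 and finishes at hour 1.
After its own release at hour 1, milling can start at hour 1 and finishes at hour 8.
The boil needs all of milling (finishes hour 8, plus 1-hour gap → hour 9); lautering (finishes hour 1, plus 2-hour gap → hour 3). That puts its earliest start at hour 9; it finishes at 9 + 8 = hour 17.
For chilling: the boil (finishes hour 17); milling (finishes hour 8). Taking the maximum gives a start of hour 17, and it finishes at 17 + 5 = hour 22.

Working backward from the deadline:
Conditioning has no dependents, so it just needs to finish by hour 31. Starting by 31 − 4 = hour 27 achieves that.
Chilling feeds into conditioning (must start by hour 27); so chilling must finish by hour 27 and therefore start by hour 22.
So chilling can start as early as hour 17 and as late as hour 22, giving 22 − 17 = 5 hours of slack.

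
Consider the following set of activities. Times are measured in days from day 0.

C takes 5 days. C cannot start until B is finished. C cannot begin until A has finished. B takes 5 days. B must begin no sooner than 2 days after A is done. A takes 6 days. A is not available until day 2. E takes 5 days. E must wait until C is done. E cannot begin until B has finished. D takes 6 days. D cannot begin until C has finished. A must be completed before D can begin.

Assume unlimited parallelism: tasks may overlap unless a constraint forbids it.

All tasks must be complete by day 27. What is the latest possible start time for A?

D must finish by day 27; it takes 6 days, so it must start by 27 − 6 = day 21.
To finish by day 27, E (duration 5) must start no later than day 22.
C feeds D (must start by day 21); E (must start by day 22). Taking the minimum, C must finish by day 21 and start by 21 − 5 = day 16.
B has several dependents: C (must start by day 16); E (must start by day 22). The earliest of those limits is day 16, so B must start by 16 − 5 = day 11.
A has several dependents: B (must start by day 11, minus 2-day gap → day 9); C (must start by day 16); D (must start by day 21). The earliest of those limits is day 9, so A must start by 9 − 6 = day 3.

3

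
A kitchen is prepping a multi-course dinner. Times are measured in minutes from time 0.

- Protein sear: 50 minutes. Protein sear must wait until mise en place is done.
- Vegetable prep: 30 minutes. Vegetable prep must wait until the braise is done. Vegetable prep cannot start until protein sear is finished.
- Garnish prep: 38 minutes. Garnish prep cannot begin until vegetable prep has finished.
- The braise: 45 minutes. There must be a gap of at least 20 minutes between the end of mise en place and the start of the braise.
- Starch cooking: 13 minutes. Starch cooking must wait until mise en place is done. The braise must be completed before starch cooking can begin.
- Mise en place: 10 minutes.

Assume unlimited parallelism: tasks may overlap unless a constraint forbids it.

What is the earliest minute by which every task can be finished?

143

Mise en place has no prerequisites, so it starts at minute 0 and finishes at minute 10.
Protein sear waits on mise en place (finishes minute 10), so it starts at minute 10 and finishes at 10 + 50 = minute 60.
After mise en place (finishes minute 10, plus 20-minute gap → minute 30), the braise can start at minute 30 and finishes at minute 75.
Starch cooking needs all of mise en place (finishes minute 10); the braise (finishes minute 75). That puts its earliest start at minute 75; it finishes at 75 + 13 = minute 88.
Vegetable prep has to wait for the braise (finishes minute 75); protein sear (finishes minute 60). The latest of these is minute 75, so vegetable prep runs minute 75 to 75 + 30 = minute 105.
After vegetable prep (finishes minute 105), garnish prep can start at minute 105 and finishes at minute 143.
All tasks are finished once the last one completes. Finish times: Mise en place at 10, The braise at 75, Protein sear at 60, Vegetable prep at 105, Starch cooking at 88, Garnish prep at 143. The latest is minute 143.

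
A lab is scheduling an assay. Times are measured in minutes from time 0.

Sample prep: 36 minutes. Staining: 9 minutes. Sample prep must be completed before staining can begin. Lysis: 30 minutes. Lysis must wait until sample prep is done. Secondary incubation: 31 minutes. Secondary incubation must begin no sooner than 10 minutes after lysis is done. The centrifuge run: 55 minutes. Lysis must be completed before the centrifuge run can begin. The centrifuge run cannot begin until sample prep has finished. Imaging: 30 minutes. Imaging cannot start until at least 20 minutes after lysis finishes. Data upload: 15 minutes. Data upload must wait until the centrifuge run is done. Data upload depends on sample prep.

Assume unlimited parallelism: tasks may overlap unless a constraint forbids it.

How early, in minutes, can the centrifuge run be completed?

121

Nothing blocks sample prep, so it runs from minute 0 to minute 36.
After sample prep (finishes minute 36), lysis can start at minute 36 and finishes at minute 66.
The centrifuge run cannot start until lysis (finishes minute 66); sample prep (finishes minute 36). The controlling bound is minute 66, so the centrifuge run finishes at 66 + 55 = minute 121.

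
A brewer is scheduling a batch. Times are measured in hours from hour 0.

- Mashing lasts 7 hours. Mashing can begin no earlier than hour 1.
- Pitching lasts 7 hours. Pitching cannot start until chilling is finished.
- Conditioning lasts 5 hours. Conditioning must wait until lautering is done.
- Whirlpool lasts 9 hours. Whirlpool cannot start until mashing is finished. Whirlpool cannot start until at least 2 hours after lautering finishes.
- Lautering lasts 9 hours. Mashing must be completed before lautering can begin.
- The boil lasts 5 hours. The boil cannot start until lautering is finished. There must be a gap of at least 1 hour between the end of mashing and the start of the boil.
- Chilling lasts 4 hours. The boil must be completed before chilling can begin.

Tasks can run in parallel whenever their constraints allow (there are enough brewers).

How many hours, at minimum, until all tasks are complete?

After its own release at hour 1, mashing can start at hour 1 and finishes at hour 8.
Lautering cannot begin until mashing (finishes hour 8). It runs from hour 8 to 8 + 9 = hour 17.
Conditioning waits on lautering (finishes hour 17), so it starts at hour 17 and finishes at 17 + 5 = hour 22.
Whirlpool cannot start until mashing (finishes hour 8); lautering (finishes hour 17, plus 2-hour gap → hour 19). The controlling bound is hour 19, so whirlpool finishes at 19 + 9 = hour 28.
The boil has to wait for lautering (finishes hour 17); mashing (finishes hour 8, plus 1-hour gap → hour 9). The latest of these is hour 17, so the boil runs hour 17 to 17 + 5 = hour 22.
Chilling waits on the boil (finishes hour 22), so it starts at hour 22 and finishes at 22 + 4 = hour 26.
After chilling (finishes hour 26), pitching can start at hour 26 and finishes at hour 33.
All tasks are finished once the last one completes. Finish times: Mashing at 8, Lautering at 17, The boil at 22, Whirlpool at 28, Chilling at 26, Pitching at 33, Conditioning at 22. The latest is hour 33.

33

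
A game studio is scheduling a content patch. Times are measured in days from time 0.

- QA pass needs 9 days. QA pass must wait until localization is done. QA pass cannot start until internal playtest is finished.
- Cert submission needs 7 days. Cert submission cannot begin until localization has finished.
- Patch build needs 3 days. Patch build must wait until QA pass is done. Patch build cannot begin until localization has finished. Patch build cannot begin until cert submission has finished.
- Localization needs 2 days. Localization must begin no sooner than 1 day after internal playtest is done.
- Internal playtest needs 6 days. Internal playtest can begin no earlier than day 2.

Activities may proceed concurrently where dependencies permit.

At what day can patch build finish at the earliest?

Internal playtest waits on its own release at day 2, so it starts at day 2 and finishes at 2 + 6 = day 8.
Localization waits on internal playtest (finishes day 8, plus 1-day gap → day 9), so it starts at day 9 and finishes at 9 + 2 = day 11.
Cert submission waits on localization (finishes day 11), so it starts at day 11 and finishes at 11 + 7 = day 18.
For QA pass: localization (finishes day 11); internal playtest (finishes day 8). Taking the maximum gives a start of day 11, and it finishes at 11 + 9 = day 20.
For patch build: QA pass (finishes day 20); localization (finishes day 11); cert submission (finishes day 18). Taking the maximum gives a start of day 20, and it finishes at 20 + 3 = day 23.

23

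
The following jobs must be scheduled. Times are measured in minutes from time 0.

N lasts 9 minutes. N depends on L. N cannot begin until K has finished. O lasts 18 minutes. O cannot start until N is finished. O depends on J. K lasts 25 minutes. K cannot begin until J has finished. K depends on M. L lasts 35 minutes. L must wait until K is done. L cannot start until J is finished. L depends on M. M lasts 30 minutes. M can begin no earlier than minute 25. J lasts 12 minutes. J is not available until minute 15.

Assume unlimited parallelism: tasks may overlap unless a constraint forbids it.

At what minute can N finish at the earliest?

124

M cannot begin until its own release at minute 25. It runs from minute 25 to 25 + 30 = minute 55.
J waits on its own release at minute 15, so it starts at minute 15 and finishes at 15 + 12 = minute 27.
K has to wait for J (finishes minute 27); M (finishes minute 55). The latest of these is minute 55, so K runs minute 55 to 55 + 25 = minute 80.
L needs all of K (finishes minute 80); J (finishes minute 27); M (finishes minute 55). That puts its earliest start at minute 80; it finishes at 80 + 35 = minute 115.
N cannot start until L (finishes minute 115); K (finishes minute 80). The controlling bound is minute 115, so N finishes at 115 + 9 = minute 124.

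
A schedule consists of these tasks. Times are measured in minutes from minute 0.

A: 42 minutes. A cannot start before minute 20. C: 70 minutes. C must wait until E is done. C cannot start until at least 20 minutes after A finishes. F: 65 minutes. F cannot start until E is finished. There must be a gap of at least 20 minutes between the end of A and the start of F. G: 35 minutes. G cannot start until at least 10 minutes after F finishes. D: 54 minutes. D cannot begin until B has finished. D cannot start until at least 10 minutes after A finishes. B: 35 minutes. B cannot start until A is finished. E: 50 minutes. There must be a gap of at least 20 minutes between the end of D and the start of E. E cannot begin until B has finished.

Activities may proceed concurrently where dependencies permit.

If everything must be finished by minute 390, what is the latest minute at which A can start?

79

Nothing follows C; the deadline of minute 390 is its only limit. It must start by 390 − 70 = minute 320.
G must finish by minute 390; it takes 35 minutes, so it must start by 390 − 35 = minute 355.
F has to be done before G (must start by minute 355, minus 10-minute gap → minute 345). That means finishing by minute 345, i.e. starting by 345 − 65 = minute 280.
For E: C (must start by minute 320); F (must start by minute 280). The most restrictive is minute 280; with a 50-minute duration, E must start by minute 230.
D has to be done before E (must start by minute 230, minus 20-minute gap → minute 210). That means finishing by minute 210, i.e. starting by 210 − 54 = minute 156.
B feeds D (must start by minute 156); E (must start by minute 230). Taking the minimum, B must finish by minute 156 and start by 156 − 35 = minute 121.
A has several dependents: B (must start by minute 121); C (must start by minute 320, minus 20-minute gap → minute 300); D (must start by minute 156, minus 10-minute gap → minute 146); F (must start by minute 280, minus 20-minute gap → minute 260). The earliest of those limits is minute 121, so A must start by 121 − 42 = minute 79.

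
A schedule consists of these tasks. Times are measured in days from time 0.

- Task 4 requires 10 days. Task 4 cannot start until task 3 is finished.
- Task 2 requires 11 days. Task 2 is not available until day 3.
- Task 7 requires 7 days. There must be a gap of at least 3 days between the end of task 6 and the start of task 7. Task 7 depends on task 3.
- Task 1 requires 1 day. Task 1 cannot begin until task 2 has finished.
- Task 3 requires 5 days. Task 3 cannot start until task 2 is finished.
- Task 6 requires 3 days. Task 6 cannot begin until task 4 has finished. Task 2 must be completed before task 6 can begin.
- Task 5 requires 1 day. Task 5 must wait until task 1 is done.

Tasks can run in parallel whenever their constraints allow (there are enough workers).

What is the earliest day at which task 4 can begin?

Task 2 cannot begin until its own release at day 3. It runs from day 3 to 3 + 11 = day 14.
Task 3 cannot begin until task 2 (finishes day 14). It runs from day 14 to 14 + 5 = day 19.
Task 4 waits on task 3 (finishes day 19), so the earliest it can start is day 19.

19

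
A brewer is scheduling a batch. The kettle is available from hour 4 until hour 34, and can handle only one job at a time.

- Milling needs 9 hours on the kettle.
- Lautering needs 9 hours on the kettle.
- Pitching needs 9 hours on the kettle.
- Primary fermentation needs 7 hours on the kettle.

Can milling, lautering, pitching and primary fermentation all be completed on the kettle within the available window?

The kettle window is 34 − 4 = 30 hours.
Running back to back, the jobs need 9 + 9 + 9 + 7 = 34 hours on the kettle.
Since 34 > 30, they cannot all fit.

No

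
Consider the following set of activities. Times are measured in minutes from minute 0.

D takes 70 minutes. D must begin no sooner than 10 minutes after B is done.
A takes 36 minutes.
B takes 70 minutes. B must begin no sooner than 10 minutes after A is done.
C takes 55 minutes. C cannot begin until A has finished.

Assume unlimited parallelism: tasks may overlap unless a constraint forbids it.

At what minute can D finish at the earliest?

A can start immediately at minute 0; it finishes at minute 36.
B cannot begin until A (finishes minute 36, plus 10-minute gap → minute 46). It runs from minute 46 to 46 + 70 = minute 116.
After B (finishes minute 116, plus 10-minute gap → minute 126), D can start at minute 126 and finishes at minute 196.

196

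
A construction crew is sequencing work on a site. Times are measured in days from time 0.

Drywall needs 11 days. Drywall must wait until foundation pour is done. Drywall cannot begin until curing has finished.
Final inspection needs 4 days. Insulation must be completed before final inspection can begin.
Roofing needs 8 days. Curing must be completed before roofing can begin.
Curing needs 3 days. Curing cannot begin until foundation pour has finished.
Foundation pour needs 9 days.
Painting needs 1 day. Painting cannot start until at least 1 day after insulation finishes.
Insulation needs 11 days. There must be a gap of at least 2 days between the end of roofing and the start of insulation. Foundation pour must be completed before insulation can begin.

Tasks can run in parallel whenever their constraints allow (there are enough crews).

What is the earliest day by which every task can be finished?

37

Foundation pour can start immediately at day 0; it finishes at day 9.
Curing cannot begin until foundation pour (finishes day 9). It runs from day 9 to 9 + 3 = day 12.
Drywall cannot start until foundation pour (finishes day 9); curing (finishes day 12). The controlling bound is day 12, so drywall finishes at 12 + 11 = day 23.
Roofing cannot begin until curing (finishes day 12). It runs from day 12 to 12 + 8 = day 20.
Insulation has to wait for roofing (finishes day 20, plus 2-day gap → day 22); foundation pour (finishes day 9). The latest of these is day 22, so insulation runs day 22 to 22 + 11 = day 33.
Final inspection cannot begin until insulation (finishes day 33). It runs from day 33 to 33 + 4 = day 37.
Painting waits on insulation (finishes day 33, plus 1-day gap → day 34), so it starts at day 34 and finishes at 34 + 1 = day 35.
All tasks are finished once the last one completes. Finish times: Foundation pour at 9, Curing at 12, Roofing at 20, Insulation at 33, Drywall at 23, Painting at 35, Final inspection at 37. The latest is day 37.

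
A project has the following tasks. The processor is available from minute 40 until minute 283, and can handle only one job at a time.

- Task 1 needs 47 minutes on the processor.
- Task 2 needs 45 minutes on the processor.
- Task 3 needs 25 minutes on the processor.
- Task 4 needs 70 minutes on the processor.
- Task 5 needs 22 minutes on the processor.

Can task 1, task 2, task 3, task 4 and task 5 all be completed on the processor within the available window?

Yes

The processor window is 283 − 40 = 243 minutes.
Running back to back, the jobs need 47 + 45 + 25 + 70 + 22 = 209 minutes on the processor.
Since 209 ≤ 243, they fit within the window.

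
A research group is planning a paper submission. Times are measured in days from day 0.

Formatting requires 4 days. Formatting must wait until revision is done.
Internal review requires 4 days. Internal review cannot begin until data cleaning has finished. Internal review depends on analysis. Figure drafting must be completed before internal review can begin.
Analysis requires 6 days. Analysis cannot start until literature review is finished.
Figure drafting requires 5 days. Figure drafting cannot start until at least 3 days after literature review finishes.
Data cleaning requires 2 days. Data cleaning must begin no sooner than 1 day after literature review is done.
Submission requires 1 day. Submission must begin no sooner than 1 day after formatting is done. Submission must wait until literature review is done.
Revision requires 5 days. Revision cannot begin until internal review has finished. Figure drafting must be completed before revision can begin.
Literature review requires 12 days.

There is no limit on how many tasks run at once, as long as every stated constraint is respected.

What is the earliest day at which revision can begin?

Literature review has no prerequisites, so it starts at day 0 and finishes at day 12.
After literature review (finishes day 12, plus 3-day gap → day 15), figure drafting can start at day 15 and finishes at day 20.
Analysis waits on literature review (finishes day 12), so it starts at day 12 and finishes at 12 + 6 = day 18.
Data cleaning cannot begin until literature review (finishes day 12, plus 1-day gap → day 13). It runs from day 13 to 13 + 2 = day 15.
Internal review needs all of data cleaning (finishes day 15); analysis (finishes day 18); figure drafting (finishes day 20). That puts its earliest start at day 20; it finishes at 20 + 4 = day 24.
Revision waits on internal review (finishes day 24); figure drafting (finishes day 20). The latest of these is day 24, which is the earliest revision can start.

24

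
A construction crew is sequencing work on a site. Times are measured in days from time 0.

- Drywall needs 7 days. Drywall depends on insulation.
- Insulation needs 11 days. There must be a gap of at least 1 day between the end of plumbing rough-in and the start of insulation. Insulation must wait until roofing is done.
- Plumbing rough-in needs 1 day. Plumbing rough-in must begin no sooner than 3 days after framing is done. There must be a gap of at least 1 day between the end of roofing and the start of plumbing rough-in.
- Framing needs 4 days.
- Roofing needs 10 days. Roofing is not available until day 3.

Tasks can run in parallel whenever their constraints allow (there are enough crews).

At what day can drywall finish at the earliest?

After its own release at day 3, roofing can start at day 3 and finishes at day 13.
Nothing blocks framing, so it runs from day 0 to day 4.
Plumbing rough-in has to wait for framing (finishes day 4, plus 3-day gap → day 7); roofing (finishes day 13, plus 1-day gap → day 14). The latest of these is day 14, so plumbing rough-in runs day 14 to 14 + 1 = day 15.
Insulation has to wait for plumbing rough-in (finishes day 15, plus 1-day gap → day 16); roofing (finishes day 13). The latest of these is day 16, so insulation runs day 16 to 16 + 11 = day 27.
Drywall cannot begin until insulation (finishes day 27). It runs from day 27 to 27 + 7 = day 34.

34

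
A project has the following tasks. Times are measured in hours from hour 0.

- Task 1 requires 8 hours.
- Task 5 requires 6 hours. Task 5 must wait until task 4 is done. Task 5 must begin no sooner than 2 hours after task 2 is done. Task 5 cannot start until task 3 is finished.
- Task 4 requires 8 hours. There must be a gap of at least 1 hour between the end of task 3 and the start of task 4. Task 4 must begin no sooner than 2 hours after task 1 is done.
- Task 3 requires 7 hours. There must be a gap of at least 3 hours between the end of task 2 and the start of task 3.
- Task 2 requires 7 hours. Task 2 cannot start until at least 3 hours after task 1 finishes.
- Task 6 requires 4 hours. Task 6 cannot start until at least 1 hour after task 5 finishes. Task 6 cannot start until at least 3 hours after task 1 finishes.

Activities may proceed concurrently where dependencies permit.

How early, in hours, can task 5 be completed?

43

Nothing blocks task 1, so it runs from hour 0 to hour 8.
Task 2 waits on task 1 (finishes hour 8, plus 3-hour gap → hour 11), so it starts at hour 11 and finishes at 11 + 7 = hour 18.
Task 3 cannot begin until task 2 (finishes hour 18, plus 3-hour gap → hour 21). It runs from hour 21 to 21 + 7 = hour 28.
For task 4: task 3 (finishes hour 28, plus 1-hour gap → hour 29); task 1 (finishes hour 8, plus 2-hour gap → hour 10). Taking the maximum gives a start of hour 29, and it finishes at 29 + 8 = hour 37.
For task 5: task 4 (finishes hour 37); task 2 (finishes hour 18, plus 2-hour gap → hour 20); task 3 (finishes hour 28). Taking the maximum gives a start of hour 37, and it finishes at 37 + 6 = hour 43.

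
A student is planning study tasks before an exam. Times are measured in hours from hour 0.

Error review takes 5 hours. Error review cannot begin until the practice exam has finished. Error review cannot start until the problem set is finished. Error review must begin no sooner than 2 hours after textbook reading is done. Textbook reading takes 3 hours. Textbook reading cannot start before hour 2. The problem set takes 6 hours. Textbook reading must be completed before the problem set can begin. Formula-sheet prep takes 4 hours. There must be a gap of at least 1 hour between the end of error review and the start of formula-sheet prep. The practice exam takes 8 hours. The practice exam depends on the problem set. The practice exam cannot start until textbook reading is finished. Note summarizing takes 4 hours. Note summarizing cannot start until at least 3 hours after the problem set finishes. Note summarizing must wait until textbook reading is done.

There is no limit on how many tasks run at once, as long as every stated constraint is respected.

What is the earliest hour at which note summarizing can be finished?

Textbook reading cannot begin until its own release at hour 2. It runs from hour 2 to 2 + 3 = hour 5.
After textbook reading (finishes hour 5), the problem set can start at hour 5 and finishes at hour 11.
Note summarizing has to wait for the problem set (finishes hour 11, plus 3-hour gap → hour 14); textbook reading (finishes hour 5). The latest of these is hour 14, so note summarizing runs hour 14 to 14 + 4 = hour 18.

18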